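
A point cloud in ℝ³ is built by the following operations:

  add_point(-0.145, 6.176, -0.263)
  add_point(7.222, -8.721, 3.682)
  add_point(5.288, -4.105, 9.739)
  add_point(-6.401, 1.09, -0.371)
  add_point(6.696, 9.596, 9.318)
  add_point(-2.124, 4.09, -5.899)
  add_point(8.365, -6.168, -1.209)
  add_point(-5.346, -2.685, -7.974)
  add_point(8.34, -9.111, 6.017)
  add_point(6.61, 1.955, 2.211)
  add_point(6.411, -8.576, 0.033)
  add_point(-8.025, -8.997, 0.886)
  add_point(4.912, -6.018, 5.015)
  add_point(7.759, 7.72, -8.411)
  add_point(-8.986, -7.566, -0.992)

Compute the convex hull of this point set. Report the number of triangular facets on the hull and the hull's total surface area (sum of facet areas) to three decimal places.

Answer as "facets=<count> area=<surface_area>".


Points on the hull: [0, 2, 3, 4, 5, 6, 7, 8, 10, 11, 13, 14] (12 of 15).

Per-facet area ½‖(b−a)×(c−a)‖:
  f1: (p7, p13, p6) → 110.8610
  f2: (p10, p7, p6) → 25.7092
  f3: (p8, p2, p4) → 36.1359
  f4: (p8, p13, p6) → 39.6595
  f5: (p8, p13, p4) → 163.4520
  f6: (p8, p10, p6) → 10.2444
  f7: (p5, p7, p13) → 33.4462
  f8: (p11, p7, p14) → 8.3989
  f9: (p11, p10, p7) → 77.2676
  f10: (p11, p8, p10) → 44.2337
  f11: (p11, p8, p2) → 57.4441
  f12: (p11, p2, p4) → 107.6427
  f13: (p0, p13, p4) → 69.5972
  f14: (p0, p5, p13) → 33.6226
  f15: (p3, p0, p5) → 22.6156
  f16: (p3, p7, p14) → 34.6316
  f17: (p3, p5, p7) → 27.3530
  f18: (p3, p0, p4) → 38.8033
  f19: (p3, p11, p14) → 10.6828
  f20: (p3, p11, p4) → 81.8330
Σ area = 1033.634

Check V−E+F: 12 − 30 + 20 = 2.

facets=20 area=1033.634


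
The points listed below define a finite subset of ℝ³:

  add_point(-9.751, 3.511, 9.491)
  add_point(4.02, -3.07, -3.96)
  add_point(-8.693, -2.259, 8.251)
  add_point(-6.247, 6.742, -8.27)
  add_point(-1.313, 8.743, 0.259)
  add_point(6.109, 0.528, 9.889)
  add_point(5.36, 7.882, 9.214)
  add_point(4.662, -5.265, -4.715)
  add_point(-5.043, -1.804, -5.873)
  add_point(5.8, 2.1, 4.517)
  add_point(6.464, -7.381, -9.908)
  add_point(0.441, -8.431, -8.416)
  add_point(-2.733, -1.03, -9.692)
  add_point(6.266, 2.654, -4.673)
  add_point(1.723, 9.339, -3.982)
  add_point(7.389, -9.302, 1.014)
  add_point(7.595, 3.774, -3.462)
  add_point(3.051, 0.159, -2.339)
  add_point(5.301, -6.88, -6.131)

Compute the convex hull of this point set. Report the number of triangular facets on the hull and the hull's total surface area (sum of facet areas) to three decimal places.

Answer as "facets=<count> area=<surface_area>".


Extreme-point indices: [0, 2, 3, 4, 5, 6, 8, 10, 11, 12, 14, 15, 16] — 13 of 19 on the boundary.

Facet areas (half cross-product norm):
  f1: (p5, p15, p16) → 80.5959
  f2: (p6, p5, p0) → 57.4381
  f3: (p6, p5, p16) → 48.7700
  f4: (p2, p5, p0) → 45.4045
  f5: (p2, p5, p15) → 100.1367
  f6: (p10, p15, p16) → 67.4745
  f7: (p3, p10, p12) → 25.6061
  f8: (p3, p2, p0) → 55.0158
  f9: (p11, p2, p15) → 108.7268
  f10: (p11, p10, p15) → 34.4318
  f11: (p11, p10, p12) → 25.2175
  f12: (p14, p6, p16) → 52.7573
  f13: (p14, p10, p16) → 45.4967
  f14: (p14, p3, p10) → 85.0374
  f15: (p8, p11, p12) → 18.3944
  f16: (p8, p11, p2) → 59.8719
  f17: (p8, p3, p12) → 19.2199
  f18: (p8, p3, p2) → 63.2021
  f19: (p4, p6, p0) → 74.3428
  f20: (p4, p14, p6) → 27.9515
  f21: (p4, p3, p0) → 66.8423
  f22: (p4, p14, p3) → 24.4233
Σ area = 1186.357

Check V−E+F: 13 − 33 + 22 = 2.

facets=22 area=1186.357


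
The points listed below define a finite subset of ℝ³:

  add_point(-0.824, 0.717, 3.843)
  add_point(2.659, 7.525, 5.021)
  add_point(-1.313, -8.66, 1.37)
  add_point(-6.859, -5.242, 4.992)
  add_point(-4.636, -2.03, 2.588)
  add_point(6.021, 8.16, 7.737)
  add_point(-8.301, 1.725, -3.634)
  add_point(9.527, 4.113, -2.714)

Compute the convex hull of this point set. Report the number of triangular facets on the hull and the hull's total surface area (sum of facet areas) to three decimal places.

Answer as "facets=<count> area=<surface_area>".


Extreme-point indices: [1, 2, 3, 5, 6, 7] — 6 of 8 on the boundary.

Per-facet area ½‖(b−a)×(c−a)‖:
  f1: (p2, p7, p6) → 109.6028
  f2: (p5, p2, p7) → 100.1996
  f3: (p3, p2, p6) → 41.6717
  f4: (p3, p5, p2) → 69.5864
  f5: (p1, p7, p6) → 82.1560
  f6: (p1, p5, p7) → 23.7908
  f7: (p1, p3, p6) → 80.7534
  f8: (p1, p3, p5) → 28.3918
Σ area = 536.152

Euler: V−E+F = 6−12+8 = 2.

facets=8 area=536.152


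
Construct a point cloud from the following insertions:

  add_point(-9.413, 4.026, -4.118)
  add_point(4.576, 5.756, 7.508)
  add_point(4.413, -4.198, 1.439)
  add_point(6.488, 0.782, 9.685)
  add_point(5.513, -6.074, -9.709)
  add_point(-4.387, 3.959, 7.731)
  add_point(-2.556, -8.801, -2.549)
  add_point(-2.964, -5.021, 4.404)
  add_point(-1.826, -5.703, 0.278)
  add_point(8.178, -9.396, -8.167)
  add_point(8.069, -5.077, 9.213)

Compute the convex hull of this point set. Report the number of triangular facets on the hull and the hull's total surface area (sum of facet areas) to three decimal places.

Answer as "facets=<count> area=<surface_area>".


facets=14 area=849.978

9 of the 11 inputs are extreme points: [0, 1, 3, 4, 5, 6, 7, 9, 10].

Facet areas (half cross-product norm):
  f1: (p3, p1, p9) → 58.8698
  f2: (p4, p1, p0) → 160.3982
  f3: (p4, p1, p9) → 46.7387
  f4: (p6, p7, p0) → 54.3361
  f5: (p6, p4, p0) → 81.2618
  f6: (p6, p4, p9) → 25.1897
  f7: (p10, p3, p9) → 51.8380
  f8: (p10, p6, p9) → 96.0631
  f9: (p10, p6, p7) → 45.4747
  f10: (p5, p1, p0) → 54.9177
  f11: (p5, p7, p0) → 60.2610
  f12: (p5, p3, p1) → 26.0342
  f13: (p5, p10, p3) → 30.3324
  f14: (p5, p10, p7) → 58.2623
Σ area = 849.978

Check V−E+F: 9 − 21 + 14 = 2.


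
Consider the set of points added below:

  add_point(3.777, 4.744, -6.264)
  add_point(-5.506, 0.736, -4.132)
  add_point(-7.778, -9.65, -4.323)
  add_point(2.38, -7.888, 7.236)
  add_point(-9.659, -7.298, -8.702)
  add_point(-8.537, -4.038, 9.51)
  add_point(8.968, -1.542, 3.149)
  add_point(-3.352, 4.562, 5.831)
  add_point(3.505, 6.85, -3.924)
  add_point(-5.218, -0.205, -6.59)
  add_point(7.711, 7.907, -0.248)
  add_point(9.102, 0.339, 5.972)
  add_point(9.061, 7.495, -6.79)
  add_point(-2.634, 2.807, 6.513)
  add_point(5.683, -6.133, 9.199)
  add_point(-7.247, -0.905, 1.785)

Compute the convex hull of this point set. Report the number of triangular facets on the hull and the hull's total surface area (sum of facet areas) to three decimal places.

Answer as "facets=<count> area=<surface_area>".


15 of the 16 inputs are extreme points: [1, 2, 3, 4, 5, 6, 7, 8, 9, 10, 11, 12, 13, 14, 15].

Facet areas (half cross-product norm):
  f1: (p12, p10, p11) → 27.8868
  f2: (p7, p10, p11) → 60.0332
  f3: (p14, p3, p5) → 21.6008
  f4: (p2, p12, p4) → 63.4536
  f5: (p2, p5, p4) → 32.4019
  f6: (p2, p3, p5) → 82.6606
  f7: (p15, p5, p4) → 44.1546
  f8: (p15, p7, p5) → 32.7420
  f9: (p9, p12, p4) → 38.0029
  f10: (p13, p7, p5) → 8.2435
  f11: (p13, p14, p5) → 58.6696
  f12: (p13, p7, p11) → 10.3891
  f13: (p13, p14, p11) → 46.2367
  f14: (p6, p14, p3) → 17.1194
  f15: (p6, p2, p3) → 76.0396
  f16: (p6, p2, p12) → 134.6703
  f17: (p6, p12, p11) → 22.1238
  f18: (p6, p14, p11) → 13.4639
  f19: (p8, p9, p12) → 28.2550
  f20: (p8, p12, p10) → 16.5377
  f21: (p8, p7, p10) → 34.4359
  f22: (p1, p15, p7) → 24.6742
  f23: (p1, p8, p7) → 54.8811
  f24: (p1, p8, p9) → 14.3012
  f25: (p1, p15, p4) → 32.1661
  f26: (p1, p9, p4) → 10.1259
Σ area = 1005.269

Check V−E+F: 15 − 39 + 26 = 2.

facets=26 area=1005.269


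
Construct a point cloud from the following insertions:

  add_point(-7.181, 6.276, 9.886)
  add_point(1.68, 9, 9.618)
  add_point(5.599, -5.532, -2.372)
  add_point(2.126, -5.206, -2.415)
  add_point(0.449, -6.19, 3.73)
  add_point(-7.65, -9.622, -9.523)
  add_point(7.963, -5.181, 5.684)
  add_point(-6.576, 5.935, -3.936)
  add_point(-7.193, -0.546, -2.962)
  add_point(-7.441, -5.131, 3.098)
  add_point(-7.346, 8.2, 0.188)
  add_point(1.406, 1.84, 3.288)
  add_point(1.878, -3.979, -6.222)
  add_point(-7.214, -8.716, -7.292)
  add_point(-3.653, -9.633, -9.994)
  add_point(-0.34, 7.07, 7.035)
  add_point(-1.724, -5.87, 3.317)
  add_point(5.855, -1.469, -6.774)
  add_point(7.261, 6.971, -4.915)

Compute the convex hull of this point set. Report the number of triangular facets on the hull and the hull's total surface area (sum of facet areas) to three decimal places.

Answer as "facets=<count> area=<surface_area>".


facets=20 area=1110.544

12 of the 19 inputs are extreme points: [0, 1, 2, 4, 5, 6, 7, 9, 10, 14, 17, 18].

Area of each hull facet:
  f1: (p0, p1, p6) → 73.6468
  f2: (p18, p1, p6) → 110.0753
  f3: (p9, p0, p6) → 103.1543
  f4: (p17, p18, p6) → 57.5949
  f5: (p4, p9, p5) → 53.4408
  f6: (p4, p9, p6) → 9.6764
  f7: (p14, p4, p5) → 29.2299
  f8: (p14, p4, p6) → 48.9088
  f9: (p14, p17, p18) → 35.5177
  f10: (p14, p7, p5) → 33.3253
  f11: (p14, p7, p18) → 116.9777
  f12: (p10, p18, p1) → 92.6809
  f13: (p10, p7, p18) → 32.5800
  f14: (p10, p0, p1) → 45.7420
  f15: (p10, p7, p5) → 27.0944
  f16: (p10, p9, p5) → 90.6719
  f17: (p10, p9, p0) → 61.8580
  f18: (p2, p17, p6) → 18.8474
  f19: (p2, p14, p6) → 32.2392
  f20: (p2, p14, p17) → 37.2818
Σ area = 1110.544

Euler: V−E+F = 12−30+20 = 2.


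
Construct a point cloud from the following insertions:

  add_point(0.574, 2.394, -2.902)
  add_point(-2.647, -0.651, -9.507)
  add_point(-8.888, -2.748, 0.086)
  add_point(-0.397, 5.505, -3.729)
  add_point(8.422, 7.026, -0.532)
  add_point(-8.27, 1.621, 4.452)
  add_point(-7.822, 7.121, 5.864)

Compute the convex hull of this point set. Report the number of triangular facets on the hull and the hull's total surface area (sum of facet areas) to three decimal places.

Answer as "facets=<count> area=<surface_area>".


Extreme-point indices: [1, 2, 3, 4, 5, 6] — 6 of 7 on the boundary.

Per-facet area ½‖(b−a)×(c−a)‖:
  f1: (p1, p4, p2) → 94.1651
  f2: (p1, p6, p2) → 65.3257
  f3: (p3, p6, p4) → 55.8538
  f4: (p3, p1, p4) → 33.9902
  f5: (p3, p1, p6) → 47.6054
  f6: (p5, p4, p2) → 56.2819
  f7: (p5, p6, p2) → 8.9674
  f8: (p5, p6, p4) → 49.7077
Σ area = 411.897

Check V−E+F: 6 − 12 + 8 = 2.

facets=8 area=411.897


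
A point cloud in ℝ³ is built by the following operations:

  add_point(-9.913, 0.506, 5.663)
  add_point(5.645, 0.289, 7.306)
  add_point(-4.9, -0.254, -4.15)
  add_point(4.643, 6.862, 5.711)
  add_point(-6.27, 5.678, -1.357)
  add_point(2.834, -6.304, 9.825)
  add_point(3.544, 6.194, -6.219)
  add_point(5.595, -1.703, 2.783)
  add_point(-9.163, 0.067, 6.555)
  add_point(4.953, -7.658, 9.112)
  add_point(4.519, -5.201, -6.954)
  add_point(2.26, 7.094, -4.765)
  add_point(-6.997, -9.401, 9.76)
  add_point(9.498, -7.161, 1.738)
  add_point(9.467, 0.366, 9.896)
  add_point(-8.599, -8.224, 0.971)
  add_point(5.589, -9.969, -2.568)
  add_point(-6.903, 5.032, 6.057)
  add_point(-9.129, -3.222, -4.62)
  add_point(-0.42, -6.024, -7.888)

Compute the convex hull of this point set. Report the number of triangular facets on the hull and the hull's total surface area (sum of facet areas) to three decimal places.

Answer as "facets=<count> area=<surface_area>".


Points on the hull: [0, 3, 4, 5, 6, 8, 9, 10, 11, 12, 13, 14, 15, 16, 17, 18, 19] (17 of 20).

Area of each hull facet:
  f1: (p18, p4, p0) → 43.6732
  f2: (p16, p10, p13) → 20.6429
  f3: (p16, p10, p19) → 16.4984
  f4: (p8, p12, p0) → 4.6794
  f5: (p9, p14, p13) → 38.9760
  f6: (p9, p16, p13) → 27.3000
  f7: (p9, p16, p12) → 71.8843
  f8: (p3, p4, p11) → 49.3166
  f9: (p6, p10, p19) → 29.0679
  f10: (p6, p18, p19) → 62.8646
  f11: (p6, p10, p13) → 57.5552
  f12: (p6, p4, p11) → 6.7243
  f13: (p6, p18, p4) → 53.6272
  f14: (p6, p14, p13) → 90.6402
  f15: (p6, p3, p11) → 9.8099
  f16: (p6, p3, p14) → 48.3687
  f17: (p15, p16, p19) → 54.7016
  f18: (p15, p16, p12) → 66.2748
  f19: (p15, p18, p19) → 36.5304
  f20: (p15, p12, p0) → 42.6713
  f21: (p15, p18, p0) → 36.4853
  f22: (p5, p12, p14) → 22.5158
  f23: (p5, p9, p14) → 12.0397
  f24: (p5, p9, p12) → 10.6130
  f25: (p17, p4, p0) → 20.3297
  f26: (p17, p3, p4) → 43.3244
  f27: (p17, p8, p0) → 3.3791
  f28: (p17, p3, p14) → 48.8768
  f29: (p17, p12, p14) → 123.6956
  f30: (p17, p8, p12) → 17.5242
Σ area = 1170.591

Check V−E+F: 17 − 45 + 30 = 2.

facets=30 area=1170.591


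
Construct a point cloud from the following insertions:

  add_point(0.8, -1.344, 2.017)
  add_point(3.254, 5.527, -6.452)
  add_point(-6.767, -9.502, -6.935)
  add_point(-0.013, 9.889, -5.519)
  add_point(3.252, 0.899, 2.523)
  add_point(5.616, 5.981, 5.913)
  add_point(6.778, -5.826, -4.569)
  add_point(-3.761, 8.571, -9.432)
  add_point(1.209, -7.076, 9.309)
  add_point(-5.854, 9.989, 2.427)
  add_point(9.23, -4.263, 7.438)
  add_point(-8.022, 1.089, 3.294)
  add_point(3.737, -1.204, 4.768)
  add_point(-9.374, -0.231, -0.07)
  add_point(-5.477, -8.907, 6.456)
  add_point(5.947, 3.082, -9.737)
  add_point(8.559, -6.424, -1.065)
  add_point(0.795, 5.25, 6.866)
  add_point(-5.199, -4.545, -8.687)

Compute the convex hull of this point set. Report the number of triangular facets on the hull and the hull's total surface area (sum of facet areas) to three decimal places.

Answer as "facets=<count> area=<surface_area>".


15 of the 19 inputs are extreme points: [2, 3, 5, 6, 7, 8, 9, 10, 11, 13, 14, 15, 16, 17, 18].

Facet areas (half cross-product norm):
  f1: (p14, p2, p13) → 64.2519
  f2: (p5, p15, p10) → 87.2434
  f3: (p16, p15, p10) → 50.8118
  f4: (p16, p14, p2) → 100.6459
  f5: (p7, p9, p13) → 64.7025
  f6: (p7, p2, p13) → 82.9100
  f7: (p11, p9, p13) → 16.7480
  f8: (p11, p14, p13) → 20.8085
  f9: (p17, p5, p9) → 19.6127
  f10: (p17, p11, p9) → 39.7278
  f11: (p17, p11, p14) → 55.8729
  f12: (p17, p5, p10) → 26.9178
  f13: (p6, p2, p15) → 73.3820
  f14: (p6, p16, p15) → 16.3301
  f15: (p6, p16, p2) → 23.9232
  f16: (p18, p2, p15) → 23.7721
  f17: (p18, p7, p15) → 67.8177
  f18: (p18, p7, p2) → 11.7724
  f19: (p3, p5, p15) → 66.2572
  f20: (p3, p7, p15) → 27.7886
  f21: (p3, p5, p9) → 59.0869
  f22: (p3, p7, p9) → 27.0994
  f23: (p8, p17, p10) → 51.6801
  f24: (p8, p17, p14) → 46.6853
  f25: (p8, p16, p10) → 38.2259
  f26: (p8, p16, p14) → 46.5759
Σ area = 1210.650

Check V−E+F: 15 − 39 + 26 = 2.

facets=26 area=1210.650


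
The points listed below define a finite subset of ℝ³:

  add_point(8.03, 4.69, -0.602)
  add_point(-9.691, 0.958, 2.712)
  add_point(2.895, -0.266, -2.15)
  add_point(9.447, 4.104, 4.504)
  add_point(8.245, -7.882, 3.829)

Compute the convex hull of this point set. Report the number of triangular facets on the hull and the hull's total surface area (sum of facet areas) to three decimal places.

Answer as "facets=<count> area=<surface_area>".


facets=6 area=348.298

5 of the 5 inputs are extreme points: [0, 1, 2, 3, 4].

Triangle areas on the boundary:
  f1: (p4, p3, p1) → 113.3455
  f2: (p2, p4, p1) → 71.0574
  f3: (p0, p3, p1) → 48.9837
  f4: (p0, p2, p1) → 42.3764
  f5: (p0, p4, p3) → 32.1473
  f6: (p0, p2, p4) → 40.3880
Σ area = 348.298

Euler characteristic 5−9+6 = 2 ✓


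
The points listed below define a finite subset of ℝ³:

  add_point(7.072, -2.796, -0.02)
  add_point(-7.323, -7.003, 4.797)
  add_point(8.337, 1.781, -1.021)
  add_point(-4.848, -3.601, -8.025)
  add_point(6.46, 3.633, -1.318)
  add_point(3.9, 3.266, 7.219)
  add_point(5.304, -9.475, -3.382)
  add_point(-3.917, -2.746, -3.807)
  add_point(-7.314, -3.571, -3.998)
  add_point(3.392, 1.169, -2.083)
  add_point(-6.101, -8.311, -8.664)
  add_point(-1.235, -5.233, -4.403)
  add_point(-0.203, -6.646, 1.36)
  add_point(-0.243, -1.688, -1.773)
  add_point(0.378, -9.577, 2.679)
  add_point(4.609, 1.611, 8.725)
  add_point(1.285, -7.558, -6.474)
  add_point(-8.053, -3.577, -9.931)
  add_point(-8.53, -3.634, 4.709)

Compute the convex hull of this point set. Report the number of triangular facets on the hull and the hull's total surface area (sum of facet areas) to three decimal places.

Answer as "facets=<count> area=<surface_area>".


12 of the 19 inputs are extreme points: [0, 1, 2, 4, 5, 6, 10, 14, 15, 16, 17, 18].

Area of each hull facet:
  f1: (p1, p15, p18) → 26.3123
  f2: (p1, p15, p14) → 56.0522
  f3: (p1, p10, p14) → 53.1045
  f4: (p1, p17, p18) → 26.2141
  f5: (p1, p10, p17) → 35.5647
  f6: (p0, p15, p2) → 24.1476
  f7: (p4, p17, p2) → 22.9182
  f8: (p16, p17, p2) → 65.0184
  f9: (p16, p10, p17) → 19.2454
  f10: (p5, p15, p2) → 10.5877
  f11: (p5, p4, p2) → 11.8082
  f12: (p5, p15, p18) → 16.9332
  f13: (p5, p17, p18) → 104.6327
  f14: (p5, p4, p17) → 80.0947
  f15: (p6, p0, p2) → 11.4416
  f16: (p6, p16, p2) → 32.2225
  f17: (p6, p15, p14) → 51.8275
  f18: (p6, p0, p15) → 27.6205
  f19: (p6, p10, p14) → 47.8084
  f20: (p6, p16, p10) → 11.5643
Σ area = 735.119

Check V−E+F: 12 − 30 + 20 = 2.

facets=20 area=735.119


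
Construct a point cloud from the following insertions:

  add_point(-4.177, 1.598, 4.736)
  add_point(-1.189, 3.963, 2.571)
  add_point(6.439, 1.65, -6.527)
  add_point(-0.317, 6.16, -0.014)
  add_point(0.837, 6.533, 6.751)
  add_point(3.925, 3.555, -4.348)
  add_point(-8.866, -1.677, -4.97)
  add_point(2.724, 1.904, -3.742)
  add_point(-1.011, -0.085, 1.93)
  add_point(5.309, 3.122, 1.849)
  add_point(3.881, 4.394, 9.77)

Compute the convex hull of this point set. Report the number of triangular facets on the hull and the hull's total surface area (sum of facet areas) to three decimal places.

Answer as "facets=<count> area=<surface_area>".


facets=14 area=382.172

Points on the hull: [0, 2, 3, 4, 5, 6, 8, 9, 10] (9 of 11).

Facet areas (half cross-product norm):
  f1: (p3, p4, p6) → 36.6349
  f2: (p8, p2, p6) → 60.2808
  f3: (p0, p4, p6) → 28.6743
  f4: (p0, p10, p4) → 16.6805
  f5: (p0, p8, p6) → 24.0339
  f6: (p0, p8, p10) → 22.2977
  f7: (p9, p10, p4) → 17.6101
  f8: (p9, p8, p2) → 30.3630
  f9: (p9, p8, p10) → 28.7414
  f10: (p5, p3, p4) → 18.7939
  f11: (p5, p9, p2) → 11.2994
  f12: (p5, p9, p4) → 20.8499
  f13: (p5, p2, p6) → 24.3852
  f14: (p5, p3, p6) → 41.5267
Σ area = 382.172

Check V−E+F: 9 − 21 + 14 = 2.


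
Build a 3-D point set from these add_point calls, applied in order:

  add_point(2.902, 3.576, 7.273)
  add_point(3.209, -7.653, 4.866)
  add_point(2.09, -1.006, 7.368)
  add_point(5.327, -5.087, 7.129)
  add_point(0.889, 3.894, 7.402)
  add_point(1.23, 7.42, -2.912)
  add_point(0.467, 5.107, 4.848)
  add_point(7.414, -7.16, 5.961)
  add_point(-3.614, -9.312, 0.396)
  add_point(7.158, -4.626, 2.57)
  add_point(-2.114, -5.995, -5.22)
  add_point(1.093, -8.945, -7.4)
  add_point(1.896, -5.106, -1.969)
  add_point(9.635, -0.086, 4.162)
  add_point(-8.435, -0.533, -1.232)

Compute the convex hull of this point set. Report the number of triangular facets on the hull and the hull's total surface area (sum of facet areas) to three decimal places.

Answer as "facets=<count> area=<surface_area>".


13 of the 15 inputs are extreme points: [0, 1, 2, 3, 4, 5, 6, 7, 8, 9, 11, 13, 14].

Facet areas (half cross-product norm):
  f1: (p11, p8, p14) → 46.1167
  f2: (p5, p11, p14) → 87.4180
  f3: (p5, p11, p13) → 103.5498
  f4: (p9, p11, p13) → 22.2673
  f5: (p6, p5, p14) → 47.5498
  f6: (p6, p4, p14) → 16.2392
  f7: (p7, p11, p8) → 56.9495
  f8: (p7, p9, p11) → 23.3918
  f9: (p7, p9, p13) → 11.1434
  f10: (p2, p8, p14) → 59.7863
  f11: (p2, p4, p14) → 33.5141
  f12: (p0, p6, p4) → 2.8835
  f13: (p0, p2, p4) → 4.7513
  f14: (p0, p5, p13) → 45.4413
  f15: (p0, p6, p5) → 11.3575
  f16: (p1, p7, p8) → 5.9468
  f17: (p1, p2, p8) → 29.0227
  f18: (p3, p0, p2) → 9.1033
  f19: (p3, p1, p7) → 6.1165
  f20: (p3, p1, p2) → 10.2831
  f21: (p3, p7, p13) → 11.4045
  f22: (p3, p0, p13) → 28.2245
Σ area = 672.461

Euler characteristic 13−33+22 = 2 ✓

facets=22 area=672.461


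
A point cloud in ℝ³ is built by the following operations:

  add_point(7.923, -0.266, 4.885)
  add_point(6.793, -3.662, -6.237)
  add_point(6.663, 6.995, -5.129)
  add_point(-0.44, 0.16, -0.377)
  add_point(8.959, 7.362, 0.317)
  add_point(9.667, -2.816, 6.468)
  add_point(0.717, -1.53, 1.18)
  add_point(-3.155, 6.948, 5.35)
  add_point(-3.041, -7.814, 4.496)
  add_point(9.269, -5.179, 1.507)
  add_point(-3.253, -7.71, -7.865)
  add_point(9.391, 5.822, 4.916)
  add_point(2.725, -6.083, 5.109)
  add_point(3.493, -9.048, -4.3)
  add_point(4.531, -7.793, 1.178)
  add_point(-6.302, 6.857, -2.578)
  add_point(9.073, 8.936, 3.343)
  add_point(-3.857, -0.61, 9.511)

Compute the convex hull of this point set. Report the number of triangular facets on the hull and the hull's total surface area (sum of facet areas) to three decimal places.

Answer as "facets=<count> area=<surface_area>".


Hull vertices (15/18): indices [1, 2, 4, 5, 7, 8, 9, 10, 11, 12, 13, 14, 15, 16, 17].

Area of each hull facet:
  f1: (p2, p10, p15) → 101.1880
  f2: (p8, p10, p15) → 92.3780
  f3: (p8, p17, p15) → 63.5050
  f4: (p1, p2, p10) → 54.4725
  f5: (p16, p2, p15) → 59.3868
  f6: (p12, p17, p5) → 35.8770
  f7: (p12, p8, p17) → 26.1166
  f8: (p12, p14, p5) → 18.1047
  f9: (p12, p14, p8) → 13.8468
  f10: (p11, p17, p5) → 60.9595
  f11: (p11, p16, p17) → 24.4424
  f12: (p4, p11, p16) → 5.9776
  f13: (p4, p1, p2) → 31.3568
  f14: (p4, p16, p2) → 5.2073
  f15: (p7, p17, p15) → 33.7150
  f16: (p7, p16, p15) → 52.3049
  f17: (p7, p16, p17) → 51.9142
  f18: (p9, p14, p5) → 14.1254
  f19: (p9, p4, p1) → 50.0498
  f20: (p9, p11, p5) → 23.3530
  f21: (p9, p4, p11) → 28.0345
  f22: (p13, p1, p10) → 25.2635
  f23: (p13, p8, p10) → 42.0998
  f24: (p13, p14, p8) → 23.0560
  f25: (p13, p9, p1) → 26.2716
  f26: (p13, p9, p14) → 14.6619
Σ area = 977.669

Euler: V−E+F = 15−39+26 = 2.

facets=26 area=977.669


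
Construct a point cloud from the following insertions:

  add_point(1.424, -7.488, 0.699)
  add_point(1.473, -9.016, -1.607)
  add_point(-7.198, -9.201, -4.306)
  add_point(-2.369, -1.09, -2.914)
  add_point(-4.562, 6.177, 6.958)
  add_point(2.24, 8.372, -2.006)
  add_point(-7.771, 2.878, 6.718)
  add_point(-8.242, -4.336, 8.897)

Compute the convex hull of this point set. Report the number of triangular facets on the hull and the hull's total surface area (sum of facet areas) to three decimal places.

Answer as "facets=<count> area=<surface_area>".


facets=10 area=539.476

Hull vertices (7/8): indices [0, 1, 2, 4, 5, 6, 7].

Facet areas (half cross-product norm):
  f1: (p6, p2, p7) → 53.1876
  f2: (p6, p2, p5) → 116.2238
  f3: (p1, p2, p7) → 62.5892
  f4: (p1, p0, p7) → 13.4196
  f5: (p1, p2, p5) → 78.9449
  f6: (p1, p0, p5) → 20.3971
  f7: (p4, p6, p7) → 12.2110
  f8: (p4, p6, p5) → 22.7323
  f9: (p4, p0, p7) → 73.2593
  f10: (p4, p0, p5) → 86.5111
Σ area = 539.476

Check V−E+F: 7 − 15 + 10 = 2.


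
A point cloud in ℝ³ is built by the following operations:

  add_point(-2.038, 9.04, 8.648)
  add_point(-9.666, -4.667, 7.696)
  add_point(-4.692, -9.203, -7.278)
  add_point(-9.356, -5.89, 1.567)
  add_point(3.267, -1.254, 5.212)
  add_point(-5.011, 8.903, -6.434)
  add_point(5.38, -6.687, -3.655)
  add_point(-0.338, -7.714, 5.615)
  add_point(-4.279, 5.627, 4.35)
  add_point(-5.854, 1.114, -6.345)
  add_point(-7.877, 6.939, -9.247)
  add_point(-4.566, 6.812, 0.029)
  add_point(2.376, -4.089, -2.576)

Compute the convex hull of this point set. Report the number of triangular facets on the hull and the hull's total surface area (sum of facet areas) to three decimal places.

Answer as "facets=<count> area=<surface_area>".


9 of the 13 inputs are extreme points: [0, 1, 2, 3, 4, 5, 6, 7, 10].

Triangle areas on the boundary:
  f1: (p10, p0, p1) → 141.8026
  f2: (p2, p10, p6) → 91.0986
  f3: (p7, p0, p1) → 77.6224
  f4: (p7, p2, p1) → 68.5060
  f5: (p7, p2, p6) → 58.6575
  f6: (p5, p0, p6) → 141.2318
  f7: (p5, p10, p6) → 42.1915
  f8: (p5, p10, p0) → 22.9115
  f9: (p3, p10, p1) → 46.1068
  f10: (p3, p2, p1) → 13.9624
  f11: (p3, p2, p10) → 83.4808
  f12: (p4, p0, p6) → 41.5465
  f13: (p4, p7, p6) → 37.4481
  f14: (p4, p7, p0) → 38.3869
Σ area = 904.954

Euler characteristic 9−21+14 = 2 ✓

facets=14 area=904.954


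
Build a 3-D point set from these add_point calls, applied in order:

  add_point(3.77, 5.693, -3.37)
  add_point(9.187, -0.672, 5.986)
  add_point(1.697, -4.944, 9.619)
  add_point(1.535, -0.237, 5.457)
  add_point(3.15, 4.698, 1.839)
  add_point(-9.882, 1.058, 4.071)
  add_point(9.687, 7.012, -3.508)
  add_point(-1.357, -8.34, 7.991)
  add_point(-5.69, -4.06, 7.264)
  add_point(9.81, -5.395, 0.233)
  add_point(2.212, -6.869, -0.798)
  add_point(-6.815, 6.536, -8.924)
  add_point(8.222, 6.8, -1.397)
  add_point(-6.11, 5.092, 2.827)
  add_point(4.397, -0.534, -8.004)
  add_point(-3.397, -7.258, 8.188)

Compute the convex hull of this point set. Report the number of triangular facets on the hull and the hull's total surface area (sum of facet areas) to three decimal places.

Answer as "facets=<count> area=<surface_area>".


Points on the hull: [1, 2, 4, 5, 6, 7, 8, 9, 10, 11, 12, 13, 14, 15] (14 of 16).

Facet areas (half cross-product norm):
  f1: (p10, p11, p5) → 106.3584
  f2: (p13, p2, p5) → 39.6234
  f3: (p13, p11, p5) → 32.3727
  f4: (p1, p6, p9) → 44.6922
  f5: (p1, p2, p9) → 34.8405
  f6: (p1, p13, p2) → 67.2875
  f7: (p14, p10, p9) → 37.2854
  f8: (p14, p10, p11) → 63.9731
  f9: (p14, p6, p9) → 54.4481
  f10: (p14, p11, p6) → 67.9329
  f11: (p8, p2, p5) → 18.9484
  f12: (p7, p2, p9) → 29.8327
  f13: (p7, p10, p9) → 36.0861
  f14: (p12, p1, p6) → 11.0840
  f15: (p12, p11, p6) → 21.4579
  f16: (p12, p13, p11) → 86.6753
  f17: (p15, p10, p5) → 59.9694
  f18: (p15, p7, p10) → 10.4866
  f19: (p15, p8, p5) → 3.3442
  f20: (p15, p8, p2) → 11.3306
  f21: (p15, p7, p2) → 5.5064
  f22: (p4, p1, p13) → 32.6277
  f23: (p4, p12, p13) → 16.5424
  f24: (p4, p12, p1) → 28.7880
Σ area = 921.494

Check V−E+F: 14 − 36 + 24 = 2.

facets=24 area=921.494


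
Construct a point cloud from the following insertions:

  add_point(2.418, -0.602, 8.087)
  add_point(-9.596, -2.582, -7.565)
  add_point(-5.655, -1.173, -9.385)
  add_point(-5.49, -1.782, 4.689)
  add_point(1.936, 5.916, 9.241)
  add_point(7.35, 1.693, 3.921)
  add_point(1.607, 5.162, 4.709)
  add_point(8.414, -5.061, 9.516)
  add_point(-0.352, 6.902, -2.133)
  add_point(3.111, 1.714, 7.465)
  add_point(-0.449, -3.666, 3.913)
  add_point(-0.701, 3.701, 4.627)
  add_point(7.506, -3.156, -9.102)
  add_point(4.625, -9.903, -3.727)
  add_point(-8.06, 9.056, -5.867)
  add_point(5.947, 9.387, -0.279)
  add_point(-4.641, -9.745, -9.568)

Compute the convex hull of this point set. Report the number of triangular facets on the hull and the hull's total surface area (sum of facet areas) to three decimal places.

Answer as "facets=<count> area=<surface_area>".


Points on the hull: [0, 1, 2, 3, 4, 5, 7, 12, 13, 14, 15, 16] (12 of 17).

Area of each hull facet:
  f1: (p4, p15, p7) → 69.0770
  f2: (p16, p13, p7) → 57.2398
  f3: (p5, p15, p7) → 7.5602
  f4: (p3, p16, p1) → 57.6472
  f5: (p3, p16, p7) → 122.3139
  f6: (p14, p4, p15) → 82.1675
  f7: (p14, p3, p1) → 74.5999
  f8: (p14, p3, p4) → 88.8200
  f9: (p12, p16, p13) → 49.7302
  f10: (p12, p5, p15) → 61.0849
  f11: (p12, p14, p15) → 115.1764
  f12: (p12, p13, p7) → 64.9443
  f13: (p12, p5, p7) → 58.0494
  f14: (p0, p4, p7) → 20.1928
  f15: (p0, p3, p7) → 23.2286
  f16: (p0, p3, p4) → 28.5644
  f17: (p2, p12, p16) → 55.4366
  f18: (p2, p12, p14) → 69.2223
  f19: (p2, p16, p1) → 19.3170
  f20: (p2, p14, p1) → 25.2761
Σ area = 1149.649

Euler: V−E+F = 12−30+20 = 2.

facets=20 area=1149.649


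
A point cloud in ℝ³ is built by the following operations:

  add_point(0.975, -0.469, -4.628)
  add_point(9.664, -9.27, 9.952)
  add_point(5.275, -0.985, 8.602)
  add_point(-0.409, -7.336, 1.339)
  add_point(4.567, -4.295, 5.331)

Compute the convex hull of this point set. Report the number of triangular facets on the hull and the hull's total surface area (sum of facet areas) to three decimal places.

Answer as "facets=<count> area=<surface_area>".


facets=4 area=222.462

4 of the 5 inputs are extreme points: [0, 1, 2, 3].

Per-facet area ½‖(b−a)×(c−a)‖:
  f1: (p0, p1, p3) → 56.1608
  f2: (p2, p1, p3) → 52.2783
  f3: (p2, p0, p3) → 51.3606
  f4: (p2, p0, p1) → 62.6627
Σ area = 222.462

Euler characteristic 4−6+4 = 2 ✓


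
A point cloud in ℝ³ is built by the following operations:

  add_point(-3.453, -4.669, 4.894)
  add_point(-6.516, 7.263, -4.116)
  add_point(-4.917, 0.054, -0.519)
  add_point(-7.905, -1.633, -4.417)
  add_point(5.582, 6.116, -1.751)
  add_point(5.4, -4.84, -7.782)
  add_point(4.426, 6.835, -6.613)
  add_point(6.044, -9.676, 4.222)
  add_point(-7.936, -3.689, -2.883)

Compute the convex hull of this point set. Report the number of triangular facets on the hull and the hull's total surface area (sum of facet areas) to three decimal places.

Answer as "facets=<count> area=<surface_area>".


facets=12 area=644.617

Hull vertices (8/9): indices [0, 1, 3, 4, 5, 6, 7, 8].

Triangle areas on the boundary:
  f1: (p5, p7, p8) → 89.6082
  f2: (p4, p5, p7) → 80.4433
  f3: (p0, p7, p8) → 43.7314
  f4: (p0, p1, p8) → 49.6839
  f5: (p0, p4, p7) → 81.6997
  f6: (p0, p4, p1) → 87.3365
  f7: (p3, p1, p8) → 7.3269
  f8: (p3, p5, p8) → 18.0707
  f9: (p3, p5, p1) → 63.2422
  f10: (p6, p5, p1) → 65.4627
  f11: (p6, p4, p1) → 28.3508
  f12: (p6, p4, p5) → 29.6608
Σ area = 644.617

Euler characteristic 8−18+12 = 2 ✓


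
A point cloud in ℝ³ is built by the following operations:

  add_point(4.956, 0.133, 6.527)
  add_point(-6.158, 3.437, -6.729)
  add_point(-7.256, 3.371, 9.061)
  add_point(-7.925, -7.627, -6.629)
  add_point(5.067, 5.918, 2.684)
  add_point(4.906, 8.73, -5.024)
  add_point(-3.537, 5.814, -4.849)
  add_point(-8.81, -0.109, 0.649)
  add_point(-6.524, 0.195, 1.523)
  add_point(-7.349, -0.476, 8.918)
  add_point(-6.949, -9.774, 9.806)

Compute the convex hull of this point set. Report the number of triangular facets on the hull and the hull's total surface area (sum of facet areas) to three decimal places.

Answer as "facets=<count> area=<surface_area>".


facets=16 area=821.580

Hull vertices (10/11): indices [0, 1, 2, 3, 4, 5, 6, 7, 9, 10].

Per-facet area ½‖(b−a)×(c−a)‖:
  f1: (p3, p10, p7) → 70.4813
  f2: (p3, p1, p7) → 42.7239
  f3: (p2, p1, p7) → 32.5394
  f4: (p0, p3, p10) → 127.5283
  f5: (p0, p2, p4) → 44.5886
  f6: (p0, p2, p10) → 81.8906
  f7: (p9, p10, p7) → 38.8778
  f8: (p9, p2, p7) → 16.1830
  f9: (p9, p2, p10) → 2.6599
  f10: (p5, p2, p4) → 51.1142
  f11: (p5, p3, p1) → 57.3923
  f12: (p5, p0, p4) → 16.9196
  f13: (p5, p0, p3) → 137.2901
  f14: (p6, p2, p1) → 28.7744
  f15: (p6, p5, p1) → 10.6761
  f16: (p6, p5, p2) → 61.9408
Σ area = 821.580

Euler characteristic 10−24+16 = 2 ✓


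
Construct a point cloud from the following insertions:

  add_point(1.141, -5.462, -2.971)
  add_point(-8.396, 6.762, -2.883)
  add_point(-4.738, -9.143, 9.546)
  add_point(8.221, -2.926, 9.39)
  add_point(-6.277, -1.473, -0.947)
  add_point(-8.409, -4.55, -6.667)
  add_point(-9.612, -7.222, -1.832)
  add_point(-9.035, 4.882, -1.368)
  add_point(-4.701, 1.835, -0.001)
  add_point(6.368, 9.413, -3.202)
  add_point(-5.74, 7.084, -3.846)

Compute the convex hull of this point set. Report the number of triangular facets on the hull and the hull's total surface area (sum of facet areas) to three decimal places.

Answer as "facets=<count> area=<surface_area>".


facets=14 area=872.439

Points on the hull: [0, 1, 2, 3, 5, 6, 7, 9, 10] (9 of 11).

Per-facet area ½‖(b−a)×(c−a)‖:
  f1: (p1, p9, p3) → 132.9003
  f2: (p0, p9, p3) → 108.2675
  f3: (p0, p2, p6) → 66.2024
  f4: (p0, p2, p3) → 89.5903
  f5: (p7, p2, p6) → 75.5709
  f6: (p7, p2, p3) → 130.3486
  f7: (p7, p1, p3) → 25.3065
  f8: (p5, p0, p6) → 28.7257
  f9: (p5, p7, p6) → 30.6280
  f10: (p5, p7, p1) → 12.7081
  f11: (p5, p0, p9) → 79.0883
  f12: (p10, p1, p9) → 6.8921
  f13: (p10, p5, p9) → 69.2518
  f14: (p10, p5, p1) → 16.9587
Σ area = 872.439

Euler characteristic 9−21+14 = 2 ✓


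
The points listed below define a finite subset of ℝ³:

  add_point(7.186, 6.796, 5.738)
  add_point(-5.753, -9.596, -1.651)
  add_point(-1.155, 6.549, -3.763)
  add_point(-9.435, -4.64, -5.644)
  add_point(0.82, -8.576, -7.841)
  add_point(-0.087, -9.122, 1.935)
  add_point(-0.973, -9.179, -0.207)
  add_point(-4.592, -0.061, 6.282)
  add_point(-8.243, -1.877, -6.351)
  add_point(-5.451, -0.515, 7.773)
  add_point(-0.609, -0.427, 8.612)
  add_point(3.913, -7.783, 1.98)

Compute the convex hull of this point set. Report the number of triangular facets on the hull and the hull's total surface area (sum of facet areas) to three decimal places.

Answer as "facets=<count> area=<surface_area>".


facets=18 area=733.787

11 of the 12 inputs are extreme points: [0, 1, 2, 3, 4, 5, 6, 8, 9, 10, 11].

Facet areas (half cross-product norm):
  f1: (p2, p4, p0) → 98.9781
  f2: (p1, p4, p3) → 33.2884
  f3: (p8, p4, p3) → 17.2523
  f4: (p8, p2, p4) → 64.2614
  f5: (p9, p10, p0) → 20.2111
  f6: (p9, p2, p0) → 82.1922
  f7: (p9, p8, p2) → 74.4255
  f8: (p9, p8, p3) → 22.3042
  f9: (p9, p1, p3) → 48.0246
  f10: (p11, p4, p0) → 73.9649
  f11: (p11, p10, p0) → 59.9275
  f12: (p5, p11, p4) → 20.6473
  f13: (p5, p9, p1) → 39.2392
  f14: (p5, p9, p10) → 26.9031
  f15: (p5, p11, p10) → 22.6187
  f16: (p6, p1, p4) → 19.6736
  f17: (p6, p5, p4) → 5.3763
  f18: (p6, p5, p1) → 4.4983
Σ area = 733.787

Euler characteristic 11−27+18 = 2 ✓


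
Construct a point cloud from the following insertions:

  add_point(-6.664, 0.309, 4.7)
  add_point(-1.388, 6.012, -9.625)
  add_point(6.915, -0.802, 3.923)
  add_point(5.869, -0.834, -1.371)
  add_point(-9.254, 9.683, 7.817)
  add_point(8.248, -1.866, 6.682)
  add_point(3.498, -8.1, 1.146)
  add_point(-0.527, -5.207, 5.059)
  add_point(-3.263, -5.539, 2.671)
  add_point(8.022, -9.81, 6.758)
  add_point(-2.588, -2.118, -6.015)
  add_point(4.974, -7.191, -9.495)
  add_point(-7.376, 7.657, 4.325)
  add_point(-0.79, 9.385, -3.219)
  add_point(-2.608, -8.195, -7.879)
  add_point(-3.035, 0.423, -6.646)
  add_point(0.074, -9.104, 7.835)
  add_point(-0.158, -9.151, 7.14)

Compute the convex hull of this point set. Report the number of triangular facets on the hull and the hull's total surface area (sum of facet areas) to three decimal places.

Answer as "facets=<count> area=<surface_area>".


13 of the 18 inputs are extreme points: [0, 1, 3, 4, 5, 8, 9, 11, 13, 14, 15, 16, 17].

Area of each hull facet:
  f1: (p16, p5, p4) → 111.1972
  f2: (p13, p5, p4) → 120.8411
  f3: (p13, p1, p4) → 37.9852
  f4: (p0, p16, p4) → 38.0825
  f5: (p0, p14, p4) → 47.4575
  f6: (p15, p1, p4) → 59.7572
  f7: (p15, p14, p4) → 61.8189
  f8: (p15, p14, p1) → 18.2751
  f9: (p11, p14, p1) → 54.5832
  f10: (p8, p0, p14) → 33.1338
  f11: (p3, p11, p5) → 31.4396
  f12: (p3, p11, p1) → 65.3325
  f13: (p3, p13, p5) → 47.9311
  f14: (p3, p13, p1) → 43.8272
  f15: (p9, p16, p5) → 31.9411
  f16: (p9, p11, p5) → 65.6688
  f17: (p9, p11, p14) → 65.3743
  f18: (p17, p8, p14) → 30.8449
  f19: (p17, p9, p16) → 2.9077
  f20: (p17, p9, p14) → 62.1855
  f21: (p17, p0, p16) → 4.0819
  f22: (p17, p8, p0) → 20.1030
Σ area = 1054.769

Check V−E+F: 13 − 33 + 22 = 2.

facets=22 area=1054.769


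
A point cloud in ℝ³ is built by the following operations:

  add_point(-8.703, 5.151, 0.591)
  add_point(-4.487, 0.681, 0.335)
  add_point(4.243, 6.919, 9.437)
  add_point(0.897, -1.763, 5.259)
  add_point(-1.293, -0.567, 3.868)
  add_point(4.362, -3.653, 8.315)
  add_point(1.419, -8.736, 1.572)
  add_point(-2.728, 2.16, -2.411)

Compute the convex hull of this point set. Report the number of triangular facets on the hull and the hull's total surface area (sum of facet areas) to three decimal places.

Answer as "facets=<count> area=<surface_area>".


facets=6 area=375.209

5 of the 8 inputs are extreme points: [0, 2, 5, 6, 7].

Facet areas (half cross-product norm):
  f1: (p2, p5, p0) → 82.7817
  f2: (p7, p2, p0) → 53.1242
  f3: (p6, p5, p0) → 75.0379
  f4: (p6, p7, p0) → 38.9948
  f5: (p6, p2, p5) → 36.4834
  f6: (p6, p7, p2) → 88.7870
Σ area = 375.209

Check V−E+F: 5 − 9 + 6 = 2.


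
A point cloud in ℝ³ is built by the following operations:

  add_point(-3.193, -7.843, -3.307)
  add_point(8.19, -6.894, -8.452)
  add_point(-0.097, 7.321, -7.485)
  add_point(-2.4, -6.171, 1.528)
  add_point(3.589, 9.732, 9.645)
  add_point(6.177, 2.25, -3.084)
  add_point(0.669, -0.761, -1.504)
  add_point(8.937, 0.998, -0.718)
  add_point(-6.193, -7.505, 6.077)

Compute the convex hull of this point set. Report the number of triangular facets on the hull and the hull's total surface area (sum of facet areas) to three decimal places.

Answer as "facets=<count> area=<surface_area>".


6 of the 9 inputs are extreme points: [0, 1, 2, 4, 7, 8].

Triangle areas on the boundary:
  f1: (p4, p7, p8) → 130.1952
  f2: (p2, p4, p8) → 164.0259
  f3: (p2, p0, p8) → 75.9796
  f4: (p2, p4, p7) → 92.7571
  f5: (p1, p7, p8) → 102.3976
  f6: (p1, p0, p8) → 46.1221
  f7: (p1, p2, p7) → 71.4958
  f8: (p1, p2, p0) → 93.9063
Σ area = 776.880

Euler characteristic 6−12+8 = 2 ✓

facets=8 area=776.880


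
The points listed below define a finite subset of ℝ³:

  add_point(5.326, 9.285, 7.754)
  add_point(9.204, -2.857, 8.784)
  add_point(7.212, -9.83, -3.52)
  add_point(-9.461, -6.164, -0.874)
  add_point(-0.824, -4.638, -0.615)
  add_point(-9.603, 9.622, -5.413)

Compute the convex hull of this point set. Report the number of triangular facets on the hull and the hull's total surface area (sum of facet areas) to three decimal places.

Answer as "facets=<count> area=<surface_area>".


facets=6 area=856.704

Points on the hull: [0, 1, 2, 3, 5] (5 of 6).

Facet areas (half cross-product norm):
  f1: (p0, p2, p5) → 214.2719
  f2: (p0, p2, p1) → 85.4779
  f3: (p3, p2, p5) → 139.8181
  f4: (p3, p2, p1) → 122.7326
  f5: (p3, p0, p5) → 160.0228
  f6: (p3, p0, p1) → 134.3811
Σ area = 856.704

Euler characteristic 5−9+6 = 2 ✓


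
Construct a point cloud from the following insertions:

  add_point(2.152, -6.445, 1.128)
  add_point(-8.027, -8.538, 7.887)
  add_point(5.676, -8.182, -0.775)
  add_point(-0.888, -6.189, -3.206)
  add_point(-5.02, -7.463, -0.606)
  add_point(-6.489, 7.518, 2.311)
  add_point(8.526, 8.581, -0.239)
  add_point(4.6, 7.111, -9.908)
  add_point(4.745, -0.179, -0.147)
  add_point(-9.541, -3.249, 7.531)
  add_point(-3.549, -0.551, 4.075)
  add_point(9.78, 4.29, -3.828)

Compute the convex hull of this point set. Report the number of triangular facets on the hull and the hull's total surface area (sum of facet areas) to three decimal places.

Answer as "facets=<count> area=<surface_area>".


9 of the 12 inputs are extreme points: [1, 2, 3, 4, 5, 6, 7, 9, 11].

Per-facet area ½‖(b−a)×(c−a)‖:
  f1: (p2, p7, p11) → 54.7354
  f2: (p6, p1, p9) → 60.3454
  f3: (p6, p7, p11) → 24.2281
  f4: (p6, p2, p11) → 33.8100
  f5: (p6, p2, p1) → 136.4399
  f6: (p4, p1, p9) → 24.9244
  f7: (p4, p2, p1) → 45.7881
  f8: (p5, p6, p9) → 87.4089
  f9: (p5, p6, p7) → 78.4243
  f10: (p5, p4, p9) → 62.8540
  f11: (p5, p4, p7) → 123.1679
  f12: (p3, p2, p7) → 57.6585
  f13: (p3, p4, p7) → 28.1021
  f14: (p3, p4, p2) → 15.9283
Σ area = 833.815

Euler characteristic 9−21+14 = 2 ✓

facets=14 area=833.815


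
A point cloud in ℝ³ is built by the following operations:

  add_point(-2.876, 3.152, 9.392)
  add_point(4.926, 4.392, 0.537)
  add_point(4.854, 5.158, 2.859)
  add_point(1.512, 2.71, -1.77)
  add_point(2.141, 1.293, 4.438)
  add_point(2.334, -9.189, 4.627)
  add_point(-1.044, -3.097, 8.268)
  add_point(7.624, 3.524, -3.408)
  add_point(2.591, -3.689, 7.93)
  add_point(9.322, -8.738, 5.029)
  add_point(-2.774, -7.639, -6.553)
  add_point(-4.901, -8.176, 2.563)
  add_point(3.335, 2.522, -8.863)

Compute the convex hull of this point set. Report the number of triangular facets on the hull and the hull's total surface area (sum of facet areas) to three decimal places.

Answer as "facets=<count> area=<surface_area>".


facets=16 area=701.133

10 of the 13 inputs are extreme points: [0, 2, 5, 6, 7, 8, 9, 10, 11, 12].

Triangle areas on the boundary:
  f1: (p0, p2, p9) → 76.0374
  f2: (p0, p12, p2) → 54.9247
  f3: (p10, p12, p9) → 99.7512
  f4: (p10, p0, p11) → 57.1228
  f5: (p10, p0, p12) → 110.5375
  f6: (p7, p2, p9) → 50.8524
  f7: (p7, p12, p9) → 48.3457
  f8: (p7, p12, p2) → 21.5973
  f9: (p6, p0, p11) → 23.6178
  f10: (p5, p6, p11) → 27.5094
  f11: (p5, p6, p9) → 25.8035
  f12: (p5, p10, p11) → 35.5347
  f13: (p5, p10, p9) → 38.7028
  f14: (p8, p0, p9) → 11.5300
  f15: (p8, p6, p9) → 8.2892
  f16: (p8, p6, p0) → 10.9772
Σ area = 701.133

Euler: V−E+F = 10−24+16 = 2.
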